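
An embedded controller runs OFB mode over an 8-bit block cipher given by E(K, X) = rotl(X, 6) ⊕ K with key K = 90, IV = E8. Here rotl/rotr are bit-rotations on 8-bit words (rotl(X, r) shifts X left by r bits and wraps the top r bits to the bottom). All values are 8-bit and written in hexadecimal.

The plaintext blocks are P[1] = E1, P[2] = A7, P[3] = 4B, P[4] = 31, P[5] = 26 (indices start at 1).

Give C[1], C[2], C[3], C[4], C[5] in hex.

C[1] = 4B, C[2] = 9D, C[3] = 55, C[4] = 26, C[5] = 73

OFB encryption: S_i = E(K, S_{i−1}) with S_{0} = IV; C_i = P_i ⊕ S_i.
C[1]: S = E(K, E8) = AA; E1 ⊕ AA = 4B.
C[2]: S = E(K, AA) = 3A; A7 ⊕ 3A = 9D.
C[3]: S = E(K, 3A) = 1E; 4B ⊕ 1E = 55.
C[4]: S = E(K, 1E) = 17; 31 ⊕ 17 = 26.
C[5]: S = E(K, 17) = 55; 26 ⊕ 55 = 73.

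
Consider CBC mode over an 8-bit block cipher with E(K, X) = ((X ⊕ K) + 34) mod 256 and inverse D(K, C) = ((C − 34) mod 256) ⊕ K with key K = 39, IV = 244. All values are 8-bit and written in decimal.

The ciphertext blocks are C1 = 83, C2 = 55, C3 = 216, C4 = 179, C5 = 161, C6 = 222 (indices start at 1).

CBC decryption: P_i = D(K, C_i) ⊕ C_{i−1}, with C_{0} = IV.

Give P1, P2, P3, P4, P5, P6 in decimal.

P1: D(K, 83) = 22; 22 ⊕ 244 = 226.
P2: D(K, 55) = 50; 50 ⊕ 83 = 97.
P3: D(K, 216) = 145; 145 ⊕ 55 = 166.
P4: D(K, 179) = 182; 182 ⊕ 216 = 110.
P5: D(K, 161) = 88; 88 ⊕ 179 = 235.
P6: D(K, 222) = 155; 155 ⊕ 161 = 58.

P1 = 226, P2 = 97, P3 = 166, P4 = 110, P5 = 235, P6 = 58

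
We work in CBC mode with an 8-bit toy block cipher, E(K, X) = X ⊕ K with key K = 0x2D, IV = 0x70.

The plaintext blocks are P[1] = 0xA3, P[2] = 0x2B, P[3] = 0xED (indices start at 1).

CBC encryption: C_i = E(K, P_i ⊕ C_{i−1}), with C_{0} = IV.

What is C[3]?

C[3] = 0x38

C[1]: P[1] ⊕ 0x70 = 0xD3; E(K, 0xD3) = 0xFE.
C[2]: P[2] ⊕ 0xFE = 0xD5; E(K, 0xD5) = 0xF8.
C[3]: P[3] ⊕ 0xF8 = 0x15; E(K, 0x15) = 0x38.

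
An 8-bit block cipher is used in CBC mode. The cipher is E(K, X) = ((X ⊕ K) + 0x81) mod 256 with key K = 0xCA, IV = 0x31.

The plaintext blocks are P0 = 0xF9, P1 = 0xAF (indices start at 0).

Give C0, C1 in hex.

C0 = 0x83, C1 = 0x67

CBC encryption: C_i = E(K, P_i ⊕ C_{i−1}), with C_{−1} = IV.
C0: P0 ⊕ 0x31 = 0xC8; E(K, 0xC8) = 0x83.
C1: P1 ⊕ 0x83 = 0x2C; E(K, 0x2C) = 0x67.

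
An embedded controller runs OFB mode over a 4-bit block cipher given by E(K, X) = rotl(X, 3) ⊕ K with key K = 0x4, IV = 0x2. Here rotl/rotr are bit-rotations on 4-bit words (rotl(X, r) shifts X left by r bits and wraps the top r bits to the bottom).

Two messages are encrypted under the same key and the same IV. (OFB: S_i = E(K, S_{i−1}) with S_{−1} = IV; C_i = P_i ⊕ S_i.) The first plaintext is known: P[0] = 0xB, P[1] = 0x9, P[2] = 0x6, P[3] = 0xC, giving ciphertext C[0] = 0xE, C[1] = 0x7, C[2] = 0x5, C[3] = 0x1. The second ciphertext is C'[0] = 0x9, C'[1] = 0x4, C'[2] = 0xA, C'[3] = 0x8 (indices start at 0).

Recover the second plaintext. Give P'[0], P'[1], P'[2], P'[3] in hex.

P'[0] = 0xC, P'[1] = 0xA, P'[2] = 0x9, P'[3] = 0x5

In OFB with a reused IV, both messages share the same keystream S_i, so C_i ⊕ C'_i = P_i ⊕ P'_i and thus P'_i = P_i ⊕ C_i ⊕ C'_i.
P'[0]: 0xB ⊕ 0xE ⊕ 0x9 = 0xC.
P'[1]: 0x9 ⊕ 0x7 ⊕ 0x4 = 0xA.
P'[2]: 0x6 ⊕ 0x5 ⊕ 0xA = 0x9.
P'[3]: 0xC ⊕ 0x1 ⊕ 0x8 = 0x5.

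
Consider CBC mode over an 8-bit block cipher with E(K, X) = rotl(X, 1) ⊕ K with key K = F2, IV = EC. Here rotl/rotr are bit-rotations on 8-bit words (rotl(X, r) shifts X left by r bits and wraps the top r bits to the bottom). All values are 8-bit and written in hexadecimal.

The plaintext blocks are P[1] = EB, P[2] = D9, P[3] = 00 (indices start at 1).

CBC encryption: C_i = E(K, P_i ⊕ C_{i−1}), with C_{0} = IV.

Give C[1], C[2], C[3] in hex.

C[1] = FC, C[2] = B8, C[3] = 83

C[1]: P[1] ⊕ EC = 07; E(K, 07) = FC.
C[2]: P[2] ⊕ FC = 25; E(K, 25) = B8.
C[3]: P[3] ⊕ B8 = B8; E(K, B8) = 83.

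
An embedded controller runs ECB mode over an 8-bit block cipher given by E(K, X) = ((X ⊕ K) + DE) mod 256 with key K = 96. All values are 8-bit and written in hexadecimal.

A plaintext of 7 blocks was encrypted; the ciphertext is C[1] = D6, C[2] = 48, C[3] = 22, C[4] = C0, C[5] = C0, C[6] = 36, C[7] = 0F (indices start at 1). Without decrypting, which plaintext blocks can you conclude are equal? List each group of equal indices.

ECB encrypts each block independently with the same key, so equal ciphertext blocks imply equal plaintext blocks.
C[4] = C[5] = C0, so P[4] = P[5].

P[4] = P[5]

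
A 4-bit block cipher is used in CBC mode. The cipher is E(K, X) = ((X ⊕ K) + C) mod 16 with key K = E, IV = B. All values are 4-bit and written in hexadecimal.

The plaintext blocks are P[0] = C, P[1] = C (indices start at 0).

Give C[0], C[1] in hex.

C[0] = 5, C[1] = 3

CBC encryption: C_i = E(K, P_i ⊕ C_{i−1}), with C_{−1} = IV.
C[0]: P[0] ⊕ B = 7; E(K, 7) = 5.
C[1]: P[1] ⊕ 5 = 9; E(K, 9) = 3.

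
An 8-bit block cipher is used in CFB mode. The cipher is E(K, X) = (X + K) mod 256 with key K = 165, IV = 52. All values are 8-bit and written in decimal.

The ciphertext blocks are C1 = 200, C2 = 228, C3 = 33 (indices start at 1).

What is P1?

P1 = 17

CFB decryption: P_i = C_i ⊕ E(K, C_{i−1}), with C_{0} = IV.
P1: E(K, 52) = 217; 200 ⊕ 217 = 17.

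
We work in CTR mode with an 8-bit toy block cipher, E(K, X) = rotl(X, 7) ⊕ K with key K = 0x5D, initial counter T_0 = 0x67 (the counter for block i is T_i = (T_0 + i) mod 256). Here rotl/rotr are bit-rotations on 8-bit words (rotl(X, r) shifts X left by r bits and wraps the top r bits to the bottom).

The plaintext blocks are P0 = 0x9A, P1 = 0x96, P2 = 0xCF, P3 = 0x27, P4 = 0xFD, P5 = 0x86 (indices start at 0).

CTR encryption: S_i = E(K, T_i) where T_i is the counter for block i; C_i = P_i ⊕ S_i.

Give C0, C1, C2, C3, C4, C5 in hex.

C0 = 0x74, C1 = 0xFF, C2 = 0x26, C3 = 0x4F, C4 = 0x15, C5 = 0xED

C0: T = 0x67, S = E(K, T) = 0xEE; 0x9A ⊕ 0xEE = 0x74.
C1: T = 0x68, S = E(K, T) = 0x69; 0x96 ⊕ 0x69 = 0xFF.
C2: T = 0x69, S = E(K, T) = 0xE9; 0xCF ⊕ 0xE9 = 0x26.
C3: T = 0x6A, S = E(K, T) = 0x68; 0x27 ⊕ 0x68 = 0x4F.
C4: T = 0x6B, S = E(K, T) = 0xE8; 0xFD ⊕ 0xE8 = 0x15.
C5: T = 0x6C, S = E(K, T) = 0x6B; 0x86 ⊕ 0x6B = 0xED.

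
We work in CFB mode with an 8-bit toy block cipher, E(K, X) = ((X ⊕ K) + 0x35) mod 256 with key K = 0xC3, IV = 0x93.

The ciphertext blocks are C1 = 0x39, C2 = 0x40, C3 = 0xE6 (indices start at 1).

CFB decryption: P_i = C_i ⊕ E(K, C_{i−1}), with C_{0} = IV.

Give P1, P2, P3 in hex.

P1 = 0xBC, P2 = 0x6F, P3 = 0x5E

P1: E(K, 0x93) = 0x85; 0x39 ⊕ 0x85 = 0xBC.
P2: E(K, 0x39) = 0x2F; 0x40 ⊕ 0x2F = 0x6F.
P3: E(K, 0x40) = 0xB8; 0xE6 ⊕ 0xB8 = 0x5E.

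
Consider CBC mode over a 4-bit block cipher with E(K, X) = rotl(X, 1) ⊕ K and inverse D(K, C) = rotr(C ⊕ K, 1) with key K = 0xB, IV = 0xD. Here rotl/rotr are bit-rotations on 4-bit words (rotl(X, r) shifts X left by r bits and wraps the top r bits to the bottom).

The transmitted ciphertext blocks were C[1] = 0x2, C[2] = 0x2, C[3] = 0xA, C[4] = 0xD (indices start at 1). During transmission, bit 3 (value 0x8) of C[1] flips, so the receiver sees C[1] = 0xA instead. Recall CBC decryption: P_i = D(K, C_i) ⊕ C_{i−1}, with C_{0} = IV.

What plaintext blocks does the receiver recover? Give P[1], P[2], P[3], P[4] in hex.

Only C[1] changed, to 0xA. In CBC, a change in C_i garbles P_i and flips the same bit in P_{i+1}. Decrypting the received ciphertext:
P[1]: D(K, 0xA) = 0x8; 0x8 ⊕ 0xD = 0x5.
P[2]: D(K, 0x2) = 0xC; 0xC ⊕ 0xA = 0x6.
P[3]: D(K, 0xA) = 0x8; 0x8 ⊕ 0x2 = 0xA.
P[4]: D(K, 0xD) = 0x3; 0x3 ⊕ 0xA = 0x9.
Blocks that differ from the original plaintext: P[1], P[2].

P[1] = 0x5, P[2] = 0x6, P[3] = 0xA, P[4] = 0x9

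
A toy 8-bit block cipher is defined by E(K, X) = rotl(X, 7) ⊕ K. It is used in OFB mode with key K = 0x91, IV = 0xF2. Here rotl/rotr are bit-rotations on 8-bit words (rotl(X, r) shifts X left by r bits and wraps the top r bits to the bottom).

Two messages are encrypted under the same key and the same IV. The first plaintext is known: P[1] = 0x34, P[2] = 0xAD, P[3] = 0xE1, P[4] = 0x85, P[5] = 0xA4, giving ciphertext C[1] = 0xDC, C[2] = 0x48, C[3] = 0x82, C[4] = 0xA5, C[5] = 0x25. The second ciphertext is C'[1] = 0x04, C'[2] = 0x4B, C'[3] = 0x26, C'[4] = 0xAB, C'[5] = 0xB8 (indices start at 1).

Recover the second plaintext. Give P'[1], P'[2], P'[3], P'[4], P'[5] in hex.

In OFB with a reused IV, both messages share the same keystream S_i, so C_i ⊕ C'_i = P_i ⊕ P'_i and thus P'_i = P_i ⊕ C_i ⊕ C'_i.
P'[1]: 0x34 ⊕ 0xDC ⊕ 0x04 = 0xEC.
P'[2]: 0xAD ⊕ 0x48 ⊕ 0x4B = 0xAE.
P'[3]: 0xE1 ⊕ 0x82 ⊕ 0x26 = 0x45.
P'[4]: 0x85 ⊕ 0xA5 ⊕ 0xAB = 0x8B.
P'[5]: 0xA4 ⊕ 0x25 ⊕ 0xB8 = 0x39.

P'[1] = 0xEC, P'[2] = 0xAE, P'[3] = 0x45, P'[4] = 0x8B, P'[5] = 0x39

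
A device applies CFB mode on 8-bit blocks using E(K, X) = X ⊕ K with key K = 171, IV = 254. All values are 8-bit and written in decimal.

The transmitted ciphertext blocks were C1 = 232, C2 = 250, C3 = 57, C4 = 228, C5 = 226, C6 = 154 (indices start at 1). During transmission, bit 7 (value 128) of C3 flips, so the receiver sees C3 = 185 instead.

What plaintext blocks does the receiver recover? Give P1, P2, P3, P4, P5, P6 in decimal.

P1 = 189, P2 = 185, P3 = 232, P4 = 246, P5 = 173, P6 = 211

CFB decryption: P_i = C_i ⊕ E(K, C_{i−1}), with C_{0} = IV.
Only C3 changed, to 185. In CFB, a change in C_i flips the same bit in P_i and garbles P_{i+1}. Decrypting the received ciphertext:
P1: E(K, 254) = 85; 232 ⊕ 85 = 189.
P2: E(K, 232) = 67; 250 ⊕ 67 = 185.
P3: E(K, 250) = 81; 185 ⊕ 81 = 232.
P4: E(K, 185) = 18; 228 ⊕ 18 = 246.
P5: E(K, 228) = 79; 226 ⊕ 79 = 173.
P6: E(K, 226) = 73; 154 ⊕ 73 = 211.
Blocks that differ from the original plaintext: P3, P4.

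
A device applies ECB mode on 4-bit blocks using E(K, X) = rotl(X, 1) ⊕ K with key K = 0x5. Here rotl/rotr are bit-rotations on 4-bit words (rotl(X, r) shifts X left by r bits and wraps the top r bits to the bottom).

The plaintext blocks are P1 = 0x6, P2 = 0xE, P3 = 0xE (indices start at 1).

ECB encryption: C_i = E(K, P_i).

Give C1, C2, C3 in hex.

C1 = 0x9, C2 = 0x8, C3 = 0x8

C1: E(K, 0x6) = 0x9.
C2: E(K, 0xE) = 0x8.
C3: E(K, 0xE) = 0x8.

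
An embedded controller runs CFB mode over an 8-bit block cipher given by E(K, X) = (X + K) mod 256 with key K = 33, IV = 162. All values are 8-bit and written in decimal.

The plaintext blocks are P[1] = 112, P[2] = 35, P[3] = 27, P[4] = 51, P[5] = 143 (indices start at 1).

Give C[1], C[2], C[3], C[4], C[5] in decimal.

CFB encryption: C_i = P_i ⊕ E(K, C_{i−1}), with C_{0} = IV.
C[1]: E(K, 162) = 195; 112 ⊕ 195 = 179.
C[2]: E(K, 179) = 212; 35 ⊕ 212 = 247.
C[3]: E(K, 247) = 24; 27 ⊕ 24 = 3.
C[4]: E(K, 3) = 36; 51 ⊕ 36 = 23.
C[5]: E(K, 23) = 56; 143 ⊕ 56 = 183.

C[1] = 179, C[2] = 247, C[3] = 3, C[4] = 23, C[5] = 183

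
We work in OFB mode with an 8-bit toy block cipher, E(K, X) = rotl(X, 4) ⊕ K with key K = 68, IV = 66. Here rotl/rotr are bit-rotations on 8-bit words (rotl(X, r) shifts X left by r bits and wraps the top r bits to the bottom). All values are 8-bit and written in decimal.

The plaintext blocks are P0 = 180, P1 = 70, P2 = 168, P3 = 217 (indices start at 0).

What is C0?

OFB encryption: S_i = E(K, S_{i−1}) with S_{−1} = IV; C_i = P_i ⊕ S_i.
C0: S = E(K, 66) = 96; 180 ⊕ 96 = 212.

C0 = 212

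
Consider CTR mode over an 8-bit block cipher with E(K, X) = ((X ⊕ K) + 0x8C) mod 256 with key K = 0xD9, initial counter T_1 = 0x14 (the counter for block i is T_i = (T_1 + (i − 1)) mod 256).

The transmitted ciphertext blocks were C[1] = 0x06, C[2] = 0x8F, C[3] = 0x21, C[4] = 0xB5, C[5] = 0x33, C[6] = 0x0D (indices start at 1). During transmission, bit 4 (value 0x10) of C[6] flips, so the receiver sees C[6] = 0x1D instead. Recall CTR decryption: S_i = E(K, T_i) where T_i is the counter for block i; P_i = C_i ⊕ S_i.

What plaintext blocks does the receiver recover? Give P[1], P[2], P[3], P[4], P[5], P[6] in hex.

P[1] = 0x5F, P[2] = 0xD7, P[3] = 0x7A, P[4] = 0xEF, P[5] = 0x7E, P[6] = 0x51

Only C[6] changed, to 0x1D. In CTR, a change in C_i flips the same bit in P_i only; the keystream is unaffected. Decrypting the received ciphertext:
P[1]: T = 0x14, S = E(K, T) = 0x59; 0x06 ⊕ 0x59 = 0x5F.
P[2]: T = 0x15, S = E(K, T) = 0x58; 0x8F ⊕ 0x58 = 0xD7.
P[3]: T = 0x16, S = E(K, T) = 0x5B; 0x21 ⊕ 0x5B = 0x7A.
P[4]: T = 0x17, S = E(K, T) = 0x5A; 0xB5 ⊕ 0x5A = 0xEF.
P[5]: T = 0x18, S = E(K, T) = 0x4D; 0x33 ⊕ 0x4D = 0x7E.
P[6]: T = 0x19, S = E(K, T) = 0x4C; 0x1D ⊕ 0x4C = 0x51.
Blocks that differ from the original plaintext: P[6].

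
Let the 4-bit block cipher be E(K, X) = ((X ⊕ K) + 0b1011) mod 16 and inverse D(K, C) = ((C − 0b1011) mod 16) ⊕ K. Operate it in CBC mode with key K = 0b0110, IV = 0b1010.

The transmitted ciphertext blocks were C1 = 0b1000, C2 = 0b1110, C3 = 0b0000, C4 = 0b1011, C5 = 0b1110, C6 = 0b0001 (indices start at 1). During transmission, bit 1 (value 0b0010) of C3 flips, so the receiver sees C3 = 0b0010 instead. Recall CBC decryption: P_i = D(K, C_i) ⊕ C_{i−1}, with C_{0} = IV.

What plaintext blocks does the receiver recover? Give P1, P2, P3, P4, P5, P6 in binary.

P1 = 0b0001, P2 = 0b1101, P3 = 0b1111, P4 = 0b0100, P5 = 0b1110, P6 = 0b1110

Only C3 changed, to 0b0010. In CBC, a change in C_i garbles P_i and flips the same bit in P_{i+1}. Decrypting the received ciphertext:
P1: D(K, 0b1000) = 0b1011; 0b1011 ⊕ 0b1010 = 0b0001.
P2: D(K, 0b1110) = 0b0101; 0b0101 ⊕ 0b1000 = 0b1101.
P3: D(K, 0b0010) = 0b0001; 0b0001 ⊕ 0b1110 = 0b1111.
P4: D(K, 0b1011) = 0b0110; 0b0110 ⊕ 0b0010 = 0b0100.
P5: D(K, 0b1110) = 0b0101; 0b0101 ⊕ 0b1011 = 0b1110.
P6: D(K, 0b0001) = 0b0000; 0b0000 ⊕ 0b1110 = 0b1110.
Blocks that differ from the original plaintext: P3, P4.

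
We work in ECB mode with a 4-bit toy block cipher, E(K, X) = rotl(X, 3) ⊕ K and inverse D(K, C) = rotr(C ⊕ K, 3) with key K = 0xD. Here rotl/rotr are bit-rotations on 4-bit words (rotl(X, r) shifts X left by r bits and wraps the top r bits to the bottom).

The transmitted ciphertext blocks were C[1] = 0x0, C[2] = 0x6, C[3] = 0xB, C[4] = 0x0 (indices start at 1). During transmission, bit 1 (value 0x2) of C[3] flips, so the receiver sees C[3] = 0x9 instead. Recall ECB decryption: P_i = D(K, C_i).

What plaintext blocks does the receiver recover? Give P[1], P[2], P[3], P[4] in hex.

P[1] = 0xB, P[2] = 0x7, P[3] = 0x8, P[4] = 0xB

Only C[3] changed, to 0x9. In ECB, a change in C_i affects only P_i. Decrypting the received ciphertext:
P[1]: D(K, 0x0) = 0xB.
P[2]: D(K, 0x6) = 0x7.
P[3]: D(K, 0x9) = 0x8.
P[4]: D(K, 0x0) = 0xB.
Blocks that differ from the original plaintext: P[3].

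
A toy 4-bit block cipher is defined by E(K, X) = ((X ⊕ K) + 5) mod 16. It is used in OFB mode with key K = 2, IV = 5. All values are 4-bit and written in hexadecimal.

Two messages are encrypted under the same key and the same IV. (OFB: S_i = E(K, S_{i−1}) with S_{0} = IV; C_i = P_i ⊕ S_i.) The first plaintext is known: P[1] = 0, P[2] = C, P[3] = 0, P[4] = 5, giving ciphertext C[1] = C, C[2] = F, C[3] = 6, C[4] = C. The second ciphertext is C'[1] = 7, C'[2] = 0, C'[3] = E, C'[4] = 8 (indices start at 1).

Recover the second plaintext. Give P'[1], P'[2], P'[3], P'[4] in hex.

P'[1] = B, P'[2] = 3, P'[3] = 8, P'[4] = 1

In OFB with a reused IV, both messages share the same keystream S_i, so C_i ⊕ C'_i = P_i ⊕ P'_i and thus P'_i = P_i ⊕ C_i ⊕ C'_i.
P'[1]: 0 ⊕ C ⊕ 7 = B.
P'[2]: C ⊕ F ⊕ 0 = 3.
P'[3]: 0 ⊕ 6 ⊕ E = 8.
P'[4]: 5 ⊕ C ⊕ 8 = 1.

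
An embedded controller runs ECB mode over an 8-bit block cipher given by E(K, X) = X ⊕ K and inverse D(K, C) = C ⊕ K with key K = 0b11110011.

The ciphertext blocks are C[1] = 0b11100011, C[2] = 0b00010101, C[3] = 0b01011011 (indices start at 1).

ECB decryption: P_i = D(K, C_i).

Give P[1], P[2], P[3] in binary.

P[1]: D(K, 0b11100011) = 0b00010000.
P[2]: D(K, 0b00010101) = 0b11100110.
P[3]: D(K, 0b01011011) = 0b10101000.

P[1] = 0b00010000, P[2] = 0b11100110, P[3] = 0b10101000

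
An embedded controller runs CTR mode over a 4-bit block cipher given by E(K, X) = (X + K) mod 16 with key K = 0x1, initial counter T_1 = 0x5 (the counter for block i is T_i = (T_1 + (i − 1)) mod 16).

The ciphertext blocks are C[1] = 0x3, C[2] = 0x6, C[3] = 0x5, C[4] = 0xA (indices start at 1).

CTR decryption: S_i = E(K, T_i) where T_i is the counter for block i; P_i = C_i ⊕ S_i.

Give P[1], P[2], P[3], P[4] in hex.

P[1] = 0x5, P[2] = 0x1, P[3] = 0xD, P[4] = 0x3

P[1]: T = 0x5, S = E(K, T) = 0x6; 0x3 ⊕ 0x6 = 0x5.
P[2]: T = 0x6, S = E(K, T) = 0x7; 0x6 ⊕ 0x7 = 0x1.
P[3]: T = 0x7, S = E(K, T) = 0x8; 0x5 ⊕ 0x8 = 0xD.
P[4]: T = 0x8, S = E(K, T) = 0x9; 0xA ⊕ 0x9 = 0x3.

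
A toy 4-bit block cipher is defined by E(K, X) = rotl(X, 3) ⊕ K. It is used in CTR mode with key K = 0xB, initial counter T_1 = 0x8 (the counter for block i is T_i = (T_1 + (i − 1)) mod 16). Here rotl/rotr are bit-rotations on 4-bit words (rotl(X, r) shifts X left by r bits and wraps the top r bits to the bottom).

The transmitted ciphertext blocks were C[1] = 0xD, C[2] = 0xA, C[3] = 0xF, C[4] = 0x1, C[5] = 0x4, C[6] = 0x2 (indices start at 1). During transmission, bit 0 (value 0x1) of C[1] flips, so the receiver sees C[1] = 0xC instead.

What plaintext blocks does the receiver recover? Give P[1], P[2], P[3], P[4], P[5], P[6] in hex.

CTR decryption: S_i = E(K, T_i) where T_i is the counter for block i; P_i = C_i ⊕ S_i.
Only C[1] changed, to 0xC. In CTR, a change in C_i flips the same bit in P_i only; the keystream is unaffected. Decrypting the received ciphertext:
P[1]: T = 0x8, S = E(K, T) = 0xF; 0xC ⊕ 0xF = 0x3.
P[2]: T = 0x9, S = E(K, T) = 0x7; 0xA ⊕ 0x7 = 0xD.
P[3]: T = 0xA, S = E(K, T) = 0xE; 0xF ⊕ 0xE = 0x1.
P[4]: T = 0xB, S = E(K, T) = 0x6; 0x1 ⊕ 0x6 = 0x7.
P[5]: T = 0xC, S = E(K, T) = 0xD; 0x4 ⊕ 0xD = 0x9.
P[6]: T = 0xD, S = E(K, T) = 0x5; 0x2 ⊕ 0x5 = 0x7.
Blocks that differ from the original plaintext: P[1].

P[1] = 0x3, P[2] = 0xD, P[3] = 0x1, P[4] = 0x7, P[5] = 0x9, P[6] = 0x7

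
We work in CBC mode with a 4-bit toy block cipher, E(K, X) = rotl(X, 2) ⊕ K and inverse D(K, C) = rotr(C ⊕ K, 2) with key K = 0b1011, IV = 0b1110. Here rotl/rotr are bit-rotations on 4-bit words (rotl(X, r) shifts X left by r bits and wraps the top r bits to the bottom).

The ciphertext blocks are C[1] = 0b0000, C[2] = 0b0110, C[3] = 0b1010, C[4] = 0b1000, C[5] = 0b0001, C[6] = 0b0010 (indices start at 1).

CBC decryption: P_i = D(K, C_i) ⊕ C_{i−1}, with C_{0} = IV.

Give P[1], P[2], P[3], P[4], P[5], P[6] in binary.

P[1] = 0b0000, P[2] = 0b0111, P[3] = 0b0010, P[4] = 0b0110, P[5] = 0b0010, P[6] = 0b0111

P[1]: D(K, 0b0000) = 0b1110; 0b1110 ⊕ 0b1110 = 0b0000.
P[2]: D(K, 0b0110) = 0b0111; 0b0111 ⊕ 0b0000 = 0b0111.
P[3]: D(K, 0b1010) = 0b0100; 0b0100 ⊕ 0b0110 = 0b0010.
P[4]: D(K, 0b1000) = 0b1100; 0b1100 ⊕ 0b1010 = 0b0110.
P[5]: D(K, 0b0001) = 0b1010; 0b1010 ⊕ 0b1000 = 0b0010.
P[6]: D(K, 0b0010) = 0b0110; 0b0110 ⊕ 0b0001 = 0b0111.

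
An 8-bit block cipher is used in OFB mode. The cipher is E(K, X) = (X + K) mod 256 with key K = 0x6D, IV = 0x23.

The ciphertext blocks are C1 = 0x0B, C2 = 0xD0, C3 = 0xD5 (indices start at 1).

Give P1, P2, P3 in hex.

OFB decryption: S_i = E(K, S_{i−1}) with S_{0} = IV; P_i = C_i ⊕ S_i.
P1: S = E(K, 0x23) = 0x90; 0x0B ⊕ 0x90 = 0x9B.
P2: S = E(K, 0x90) = 0xFD; 0xD0 ⊕ 0xFD = 0x2D.
P3: S = E(K, 0xFD) = 0x6A; 0xD5 ⊕ 0x6A = 0xBF.

P1 = 0x9B, P2 = 0x2D, P3 = 0xBF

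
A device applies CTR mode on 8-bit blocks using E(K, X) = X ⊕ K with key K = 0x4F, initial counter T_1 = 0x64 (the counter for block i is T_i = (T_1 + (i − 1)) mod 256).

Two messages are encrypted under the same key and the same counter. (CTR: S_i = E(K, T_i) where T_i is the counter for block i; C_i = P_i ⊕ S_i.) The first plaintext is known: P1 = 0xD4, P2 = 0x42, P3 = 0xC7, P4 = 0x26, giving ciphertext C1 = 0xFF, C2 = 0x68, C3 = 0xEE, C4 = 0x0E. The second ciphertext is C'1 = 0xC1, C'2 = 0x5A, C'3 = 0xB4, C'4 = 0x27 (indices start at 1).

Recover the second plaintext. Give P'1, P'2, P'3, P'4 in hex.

P'1 = 0xEA, P'2 = 0x70, P'3 = 0x9D, P'4 = 0x0F

In CTR with a reused counter, both messages share the same keystream S_i, so C_i ⊕ C'_i = P_i ⊕ P'_i and thus P'_i = P_i ⊕ C_i ⊕ C'_i.
P'1: 0xD4 ⊕ 0xFF ⊕ 0xC1 = 0xEA.
P'2: 0x42 ⊕ 0x68 ⊕ 0x5A = 0x70.
P'3: 0xC7 ⊕ 0xEE ⊕ 0xB4 = 0x9D.
P'4: 0x26 ⊕ 0x0E ⊕ 0x27 = 0x0F.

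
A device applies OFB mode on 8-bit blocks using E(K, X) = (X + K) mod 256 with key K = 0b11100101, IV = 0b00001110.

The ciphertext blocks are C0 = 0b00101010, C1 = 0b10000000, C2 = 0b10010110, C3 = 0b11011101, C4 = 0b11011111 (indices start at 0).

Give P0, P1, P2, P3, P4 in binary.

P0 = 0b11011001, P1 = 0b01011000, P2 = 0b00101011, P3 = 0b01111111, P4 = 0b01011000

OFB decryption: S_i = E(K, S_{i−1}) with S_{−1} = IV; P_i = C_i ⊕ S_i.
P0: S = E(K, 0b00001110) = 0b11110011; 0b00101010 ⊕ 0b11110011 = 0b11011001.
P1: S = E(K, 0b11110011) = 0b11011000; 0b10000000 ⊕ 0b11011000 = 0b01011000.
P2: S = E(K, 0b11011000) = 0b10111101; 0b10010110 ⊕ 0b10111101 = 0b00101011.
P3: S = E(K, 0b10111101) = 0b10100010; 0b11011101 ⊕ 0b10100010 = 0b01111111.
P4: S = E(K, 0b10100010) = 0b10000111; 0b11011111 ⊕ 0b10000111 = 0b01011000.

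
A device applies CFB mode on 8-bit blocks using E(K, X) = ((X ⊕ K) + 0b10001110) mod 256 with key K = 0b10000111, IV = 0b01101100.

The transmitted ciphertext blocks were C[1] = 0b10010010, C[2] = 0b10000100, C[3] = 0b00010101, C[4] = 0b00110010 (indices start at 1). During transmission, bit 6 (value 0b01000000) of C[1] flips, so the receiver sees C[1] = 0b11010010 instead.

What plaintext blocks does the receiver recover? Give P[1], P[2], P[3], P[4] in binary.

P[1] = 0b10101011, P[2] = 0b01100111, P[3] = 0b10000100, P[4] = 0b00010010

CFB decryption: P_i = C_i ⊕ E(K, C_{i−1}), with C_{0} = IV.
Only C[1] changed, to 0b11010010. In CFB, a change in C_i flips the same bit in P_i and garbles P_{i+1}. Decrypting the received ciphertext:
P[1]: E(K, 0b01101100) = 0b01111001; 0b11010010 ⊕ 0b01111001 = 0b10101011.
P[2]: E(K, 0b11010010) = 0b11100011; 0b10000100 ⊕ 0b11100011 = 0b01100111.
P[3]: E(K, 0b10000100) = 0b10010001; 0b00010101 ⊕ 0b10010001 = 0b10000100.
P[4]: E(K, 0b00010101) = 0b00100000; 0b00110010 ⊕ 0b00100000 = 0b00010010.
Blocks that differ from the original plaintext: P[1], P[2].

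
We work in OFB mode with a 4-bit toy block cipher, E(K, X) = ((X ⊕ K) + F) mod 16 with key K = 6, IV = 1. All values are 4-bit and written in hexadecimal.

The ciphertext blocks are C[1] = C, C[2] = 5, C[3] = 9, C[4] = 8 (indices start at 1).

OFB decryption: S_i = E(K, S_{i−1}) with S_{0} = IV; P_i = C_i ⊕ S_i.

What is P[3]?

P[3] = 1

P[1]: S = E(K, 1) = 6; C ⊕ 6 = A.
P[2]: S = E(K, 6) = F; 5 ⊕ F = A.
P[3]: S = E(K, F) = 8; 9 ⊕ 8 = 1.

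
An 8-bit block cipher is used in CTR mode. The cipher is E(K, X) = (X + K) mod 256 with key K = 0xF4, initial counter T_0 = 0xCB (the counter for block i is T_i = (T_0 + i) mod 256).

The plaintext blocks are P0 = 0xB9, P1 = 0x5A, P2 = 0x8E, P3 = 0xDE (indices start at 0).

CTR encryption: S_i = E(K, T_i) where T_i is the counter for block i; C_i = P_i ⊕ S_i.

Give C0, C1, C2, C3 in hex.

C0 = 0x06, C1 = 0x9A, C2 = 0x4F, C3 = 0x1C

C0: T = 0xCB, S = E(K, T) = 0xBF; 0xB9 ⊕ 0xBF = 0x06.
C1: T = 0xCC, S = E(K, T) = 0xC0; 0x5A ⊕ 0xC0 = 0x9A.
C2: T = 0xCD, S = E(K, T) = 0xC1; 0x8E ⊕ 0xC1 = 0x4F.
C3: T = 0xCE, S = E(K, T) = 0xC2; 0xDE ⊕ 0xC2 = 0x1C.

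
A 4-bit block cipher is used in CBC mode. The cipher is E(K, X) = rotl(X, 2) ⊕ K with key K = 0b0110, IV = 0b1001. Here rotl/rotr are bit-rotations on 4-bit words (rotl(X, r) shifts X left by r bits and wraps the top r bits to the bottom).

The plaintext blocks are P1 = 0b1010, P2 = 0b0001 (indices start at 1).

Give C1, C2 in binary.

CBC encryption: C_i = E(K, P_i ⊕ C_{i−1}), with C_{0} = IV.
C1: P1 ⊕ 0b1001 = 0b0011; E(K, 0b0011) = 0b1010.
C2: P2 ⊕ 0b1010 = 0b1011; E(K, 0b1011) = 0b1000.

C1 = 0b1010, C2 = 0b1000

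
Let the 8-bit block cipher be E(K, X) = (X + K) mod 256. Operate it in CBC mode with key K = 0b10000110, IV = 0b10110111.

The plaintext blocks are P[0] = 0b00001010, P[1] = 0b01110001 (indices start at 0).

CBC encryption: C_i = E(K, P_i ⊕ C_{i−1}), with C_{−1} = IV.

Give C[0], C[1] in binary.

C[0]: P[0] ⊕ 0b10110111 = 0b10111101; E(K, 0b10111101) = 0b01000011.
C[1]: P[1] ⊕ 0b01000011 = 0b00110010; E(K, 0b00110010) = 0b10111000.

C[0] = 0b01000011, C[1] = 0b10111000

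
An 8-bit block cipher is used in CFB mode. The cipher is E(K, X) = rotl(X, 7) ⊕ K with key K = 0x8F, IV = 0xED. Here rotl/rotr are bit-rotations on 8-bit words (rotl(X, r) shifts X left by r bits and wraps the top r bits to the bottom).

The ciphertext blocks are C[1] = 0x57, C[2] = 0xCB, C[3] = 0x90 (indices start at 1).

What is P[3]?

P[3] = 0xFA

CFB decryption: P_i = C_i ⊕ E(K, C_{i−1}), with C_{0} = IV.
P[3]: E(K, 0xCB) = 0x6A; 0x90 ⊕ 0x6A = 0xFA.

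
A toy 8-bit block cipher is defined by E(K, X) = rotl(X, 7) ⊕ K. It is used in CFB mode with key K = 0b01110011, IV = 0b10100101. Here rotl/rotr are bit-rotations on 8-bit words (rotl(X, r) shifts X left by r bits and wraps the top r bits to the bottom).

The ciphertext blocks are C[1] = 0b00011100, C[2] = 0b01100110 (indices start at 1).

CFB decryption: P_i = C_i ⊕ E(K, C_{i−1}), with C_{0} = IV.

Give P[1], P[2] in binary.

P[1] = 0b10111101, P[2] = 0b00011011

P[1]: E(K, 0b10100101) = 0b10100001; 0b00011100 ⊕ 0b10100001 = 0b10111101.
P[2]: E(K, 0b00011100) = 0b01111101; 0b01100110 ⊕ 0b01111101 = 0b00011011.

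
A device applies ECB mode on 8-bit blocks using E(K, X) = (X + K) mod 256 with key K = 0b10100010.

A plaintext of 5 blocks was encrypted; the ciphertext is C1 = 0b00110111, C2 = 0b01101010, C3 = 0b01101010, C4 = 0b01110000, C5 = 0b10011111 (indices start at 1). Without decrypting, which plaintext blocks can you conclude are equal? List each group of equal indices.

P2 = P3

ECB encrypts each block independently with the same key, so equal ciphertext blocks imply equal plaintext blocks.
C2 = C3 = 0b01101010, so P2 = P3.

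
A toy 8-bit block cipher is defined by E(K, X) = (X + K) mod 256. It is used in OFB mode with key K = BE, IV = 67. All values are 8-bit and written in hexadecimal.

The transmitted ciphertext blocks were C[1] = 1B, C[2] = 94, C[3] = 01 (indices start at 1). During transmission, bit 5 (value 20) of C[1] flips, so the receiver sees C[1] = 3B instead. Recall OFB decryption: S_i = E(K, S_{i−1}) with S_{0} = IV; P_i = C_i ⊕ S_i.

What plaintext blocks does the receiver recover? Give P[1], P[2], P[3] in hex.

Only C[1] changed, to 3B. In OFB, a change in C_i flips the same bit in P_i only; the keystream is unaffected. Decrypting the received ciphertext:
P[1]: S = E(K, 67) = 25; 3B ⊕ 25 = 1E.
P[2]: S = E(K, 25) = E3; 94 ⊕ E3 = 77.
P[3]: S = E(K, E3) = A1; 01 ⊕ A1 = A0.
Blocks that differ from the original plaintext: P[1].

P[1] = 1E, P[2] = 77, P[3] = A0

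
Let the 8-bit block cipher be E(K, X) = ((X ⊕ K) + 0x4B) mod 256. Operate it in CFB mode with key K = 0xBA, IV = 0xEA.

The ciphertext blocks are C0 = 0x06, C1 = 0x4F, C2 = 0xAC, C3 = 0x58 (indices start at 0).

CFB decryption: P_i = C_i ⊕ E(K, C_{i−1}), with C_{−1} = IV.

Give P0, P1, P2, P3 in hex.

P0 = 0x9D, P1 = 0x48, P2 = 0xEC, P3 = 0x39

P0: E(K, 0xEA) = 0x9B; 0x06 ⊕ 0x9B = 0x9D.
P1: E(K, 0x06) = 0x07; 0x4F ⊕ 0x07 = 0x48.
P2: E(K, 0x4F) = 0x40; 0xAC ⊕ 0x40 = 0xEC.
P3: E(K, 0xAC) = 0x61; 0x58 ⊕ 0x61 = 0x39.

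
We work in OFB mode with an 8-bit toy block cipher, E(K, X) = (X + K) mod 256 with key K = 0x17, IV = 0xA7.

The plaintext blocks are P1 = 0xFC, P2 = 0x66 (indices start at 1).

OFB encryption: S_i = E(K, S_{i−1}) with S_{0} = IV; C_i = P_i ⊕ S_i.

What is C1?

C1: S = E(K, 0xA7) = 0xBE; 0xFC ⊕ 0xBE = 0x42.

C1 = 0x42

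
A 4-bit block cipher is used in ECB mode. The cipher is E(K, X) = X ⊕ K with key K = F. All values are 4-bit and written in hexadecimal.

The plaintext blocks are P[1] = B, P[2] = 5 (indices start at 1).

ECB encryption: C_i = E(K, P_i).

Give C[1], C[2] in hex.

C[1]: E(K, B) = 4.
C[2]: E(K, 5) = A.

C[1] = 4, C[2] = A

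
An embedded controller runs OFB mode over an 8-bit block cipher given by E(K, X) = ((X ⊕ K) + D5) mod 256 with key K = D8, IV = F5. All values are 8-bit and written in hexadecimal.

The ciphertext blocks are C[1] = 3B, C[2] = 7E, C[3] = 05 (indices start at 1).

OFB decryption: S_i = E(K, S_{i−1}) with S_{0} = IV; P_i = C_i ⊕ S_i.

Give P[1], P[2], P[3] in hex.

P[1] = 39, P[2] = D1, P[3] = 49

P[1]: S = E(K, F5) = 02; 3B ⊕ 02 = 39.
P[2]: S = E(K, 02) = AF; 7E ⊕ AF = D1.
P[3]: S = E(K, AF) = 4C; 05 ⊕ 4C = 49.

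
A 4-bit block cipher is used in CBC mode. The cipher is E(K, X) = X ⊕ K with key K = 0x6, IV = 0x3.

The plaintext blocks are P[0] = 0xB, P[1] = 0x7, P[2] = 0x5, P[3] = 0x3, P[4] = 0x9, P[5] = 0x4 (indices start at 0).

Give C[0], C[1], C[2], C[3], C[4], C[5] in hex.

CBC encryption: C_i = E(K, P_i ⊕ C_{i−1}), with C_{−1} = IV.
C[0]: P[0] ⊕ 0x3 = 0x8; E(K, 0x8) = 0xE.
C[1]: P[1] ⊕ 0xE = 0x9; E(K, 0x9) = 0xF.
C[2]: P[2] ⊕ 0xF = 0xA; E(K, 0xA) = 0xC.
C[3]: P[3] ⊕ 0xC = 0xF; E(K, 0xF) = 0x9.
C[4]: P[4] ⊕ 0x9 = 0x0; E(K, 0x0) = 0x6.
C[5]: P[5] ⊕ 0x6 = 0x2; E(K, 0x2) = 0x4.

C[0] = 0xE, C[1] = 0xF, C[2] = 0xC, C[3] = 0x9, C[4] = 0x6, C[5] = 0x4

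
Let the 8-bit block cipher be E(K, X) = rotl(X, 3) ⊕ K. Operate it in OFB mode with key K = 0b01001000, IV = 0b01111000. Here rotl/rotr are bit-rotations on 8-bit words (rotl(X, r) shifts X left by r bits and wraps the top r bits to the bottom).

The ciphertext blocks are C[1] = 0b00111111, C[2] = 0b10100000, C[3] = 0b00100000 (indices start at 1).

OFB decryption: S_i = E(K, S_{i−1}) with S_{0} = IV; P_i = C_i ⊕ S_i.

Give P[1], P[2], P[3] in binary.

P[1] = 0b10110100, P[2] = 0b10110100, P[3] = 0b11001000

P[1]: S = E(K, 0b01111000) = 0b10001011; 0b00111111 ⊕ 0b10001011 = 0b10110100.
P[2]: S = E(K, 0b10001011) = 0b00010100; 0b10100000 ⊕ 0b00010100 = 0b10110100.
P[3]: S = E(K, 0b00010100) = 0b11101000; 0b00100000 ⊕ 0b11101000 = 0b11001000.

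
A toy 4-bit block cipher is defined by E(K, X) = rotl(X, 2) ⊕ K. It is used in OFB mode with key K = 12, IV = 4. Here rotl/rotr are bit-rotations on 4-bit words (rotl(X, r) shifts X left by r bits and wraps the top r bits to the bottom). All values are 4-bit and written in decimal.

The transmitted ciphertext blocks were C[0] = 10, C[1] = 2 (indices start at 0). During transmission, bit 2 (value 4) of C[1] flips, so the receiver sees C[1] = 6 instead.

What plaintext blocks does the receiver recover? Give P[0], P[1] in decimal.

P[0] = 7, P[1] = 13

OFB decryption: S_i = E(K, S_{i−1}) with S_{−1} = IV; P_i = C_i ⊕ S_i.
Only C[1] changed, to 6. In OFB, a change in C_i flips the same bit in P_i only; the keystream is unaffected. Decrypting the received ciphertext:
P[0]: S = E(K, 4) = 13; 10 ⊕ 13 = 7.
P[1]: S = E(K, 13) = 11; 6 ⊕ 11 = 13.
Blocks that differ from the original plaintext: P[1].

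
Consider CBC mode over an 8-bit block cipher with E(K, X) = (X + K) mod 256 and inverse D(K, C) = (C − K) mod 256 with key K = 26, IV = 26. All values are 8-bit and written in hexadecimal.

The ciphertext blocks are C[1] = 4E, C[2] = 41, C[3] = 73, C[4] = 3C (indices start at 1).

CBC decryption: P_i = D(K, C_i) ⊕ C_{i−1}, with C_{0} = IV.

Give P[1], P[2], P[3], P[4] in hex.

P[1]: D(K, 4E) = 28; 28 ⊕ 26 = 0E.
P[2]: D(K, 41) = 1B; 1B ⊕ 4E = 55.
P[3]: D(K, 73) = 4D; 4D ⊕ 41 = 0C.
P[4]: D(K, 3C) = 16; 16 ⊕ 73 = 65.

P[1] = 0E, P[2] = 55, P[3] = 0C, P[4] = 65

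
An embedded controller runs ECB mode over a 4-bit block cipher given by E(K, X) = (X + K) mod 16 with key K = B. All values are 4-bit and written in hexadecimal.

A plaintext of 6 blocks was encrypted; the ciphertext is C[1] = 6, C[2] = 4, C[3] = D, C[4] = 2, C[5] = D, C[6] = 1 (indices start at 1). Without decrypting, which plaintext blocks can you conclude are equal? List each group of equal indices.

ECB encrypts each block independently with the same key, so equal ciphertext blocks imply equal plaintext blocks.
C[3] = C[5] = D, so P[3] = P[5].

P[3] = P[5]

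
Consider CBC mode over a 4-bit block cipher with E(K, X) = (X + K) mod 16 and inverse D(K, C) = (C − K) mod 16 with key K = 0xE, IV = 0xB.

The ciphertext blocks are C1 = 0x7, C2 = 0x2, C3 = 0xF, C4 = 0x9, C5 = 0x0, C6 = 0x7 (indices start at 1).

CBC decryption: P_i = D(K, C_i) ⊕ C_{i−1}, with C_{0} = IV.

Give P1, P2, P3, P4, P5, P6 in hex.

P1: D(K, 0x7) = 0x9; 0x9 ⊕ 0xB = 0x2.
P2: D(K, 0x2) = 0x4; 0x4 ⊕ 0x7 = 0x3.
P3: D(K, 0xF) = 0x1; 0x1 ⊕ 0x2 = 0x3.
P4: D(K, 0x9) = 0xB; 0xB ⊕ 0xF = 0x4.
P5: D(K, 0x0) = 0x2; 0x2 ⊕ 0x9 = 0xB.
P6: D(K, 0x7) = 0x9; 0x9 ⊕ 0x0 = 0x9.

P1 = 0x2, P2 = 0x3, P3 = 0x3, P4 = 0x4, P5 = 0xB, P6 = 0x9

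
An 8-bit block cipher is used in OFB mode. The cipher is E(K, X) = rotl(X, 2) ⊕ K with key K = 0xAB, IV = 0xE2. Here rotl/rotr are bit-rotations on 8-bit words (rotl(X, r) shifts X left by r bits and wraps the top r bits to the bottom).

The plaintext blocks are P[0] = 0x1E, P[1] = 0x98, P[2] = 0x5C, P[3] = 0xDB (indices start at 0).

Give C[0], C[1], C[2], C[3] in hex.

C[0] = 0x3E, C[1] = 0xB3, C[2] = 0x5B, C[3] = 0x6C

OFB encryption: S_i = E(K, S_{i−1}) with S_{−1} = IV; C_i = P_i ⊕ S_i.
C[0]: S = E(K, 0xE2) = 0x20; 0x1E ⊕ 0x20 = 0x3E.
C[1]: S = E(K, 0x20) = 0x2B; 0x98 ⊕ 0x2B = 0xB3.
C[2]: S = E(K, 0x2B) = 0x07; 0x5C ⊕ 0x07 = 0x5B.
C[3]: S = E(K, 0x07) = 0xB7; 0xDB ⊕ 0xB7 = 0x6C.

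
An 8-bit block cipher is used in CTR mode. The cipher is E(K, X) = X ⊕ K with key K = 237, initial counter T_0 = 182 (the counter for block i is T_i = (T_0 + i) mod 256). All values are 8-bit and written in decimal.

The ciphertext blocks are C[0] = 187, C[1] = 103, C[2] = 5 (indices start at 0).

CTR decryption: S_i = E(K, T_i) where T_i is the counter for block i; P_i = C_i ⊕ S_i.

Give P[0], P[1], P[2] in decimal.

P[0]: T = 182, S = E(K, T) = 91; 187 ⊕ 91 = 224.
P[1]: T = 183, S = E(K, T) = 90; 103 ⊕ 90 = 61.
P[2]: T = 184, S = E(K, T) = 85; 5 ⊕ 85 = 80.

P[0] = 224, P[1] = 61, P[2] = 80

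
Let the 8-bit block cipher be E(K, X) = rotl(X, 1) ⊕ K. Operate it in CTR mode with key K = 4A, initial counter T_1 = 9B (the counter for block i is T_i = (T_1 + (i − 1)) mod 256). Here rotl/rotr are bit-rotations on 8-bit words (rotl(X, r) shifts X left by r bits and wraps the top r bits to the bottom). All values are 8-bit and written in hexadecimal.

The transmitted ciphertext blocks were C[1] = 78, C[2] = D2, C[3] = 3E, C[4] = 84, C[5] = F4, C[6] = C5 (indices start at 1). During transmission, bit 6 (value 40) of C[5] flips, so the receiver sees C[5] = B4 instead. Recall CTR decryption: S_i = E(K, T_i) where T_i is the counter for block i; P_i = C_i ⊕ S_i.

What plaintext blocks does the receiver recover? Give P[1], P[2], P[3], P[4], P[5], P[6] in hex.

Only C[5] changed, to B4. In CTR, a change in C_i flips the same bit in P_i only; the keystream is unaffected. Decrypting the received ciphertext:
P[1]: T = 9B, S = E(K, T) = 7D; 78 ⊕ 7D = 05.
P[2]: T = 9C, S = E(K, T) = 73; D2 ⊕ 73 = A1.
P[3]: T = 9D, S = E(K, T) = 71; 3E ⊕ 71 = 4F.
P[4]: T = 9E, S = E(K, T) = 77; 84 ⊕ 77 = F3.
P[5]: T = 9F, S = E(K, T) = 75; B4 ⊕ 75 = C1.
P[6]: T = A0, S = E(K, T) = 0B; C5 ⊕ 0B = CE.
Blocks that differ from the original plaintext: P[5].

P[1] = 05, P[2] = A1, P[3] = 4F, P[4] = F3, P[5] = C1, P[6] = CE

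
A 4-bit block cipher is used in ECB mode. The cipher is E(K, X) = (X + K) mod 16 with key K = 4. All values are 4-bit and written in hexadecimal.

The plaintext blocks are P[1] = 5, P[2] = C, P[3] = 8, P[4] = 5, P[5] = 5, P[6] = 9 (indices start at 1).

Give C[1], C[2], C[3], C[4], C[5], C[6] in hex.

ECB encryption: C_i = E(K, P_i).
C[1]: E(K, 5) = 9.
C[2]: E(K, C) = 0.
C[3]: E(K, 8) = C.
C[4]: E(K, 5) = 9.
C[5]: E(K, 5) = 9.
C[6]: E(K, 9) = D.

C[1] = 9, C[2] = 0, C[3] = C, C[4] = 9, C[5] = 9, C[6] = D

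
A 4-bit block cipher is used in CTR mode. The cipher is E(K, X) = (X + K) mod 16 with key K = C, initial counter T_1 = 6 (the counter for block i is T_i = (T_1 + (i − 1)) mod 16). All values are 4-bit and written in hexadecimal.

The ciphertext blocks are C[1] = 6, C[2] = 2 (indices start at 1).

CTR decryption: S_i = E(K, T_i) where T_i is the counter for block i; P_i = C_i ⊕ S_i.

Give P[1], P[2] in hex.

P[1] = 4, P[2] = 1

P[1]: T = 6, S = E(K, T) = 2; 6 ⊕ 2 = 4.
P[2]: T = 7, S = E(K, T) = 3; 2 ⊕ 3 = 1.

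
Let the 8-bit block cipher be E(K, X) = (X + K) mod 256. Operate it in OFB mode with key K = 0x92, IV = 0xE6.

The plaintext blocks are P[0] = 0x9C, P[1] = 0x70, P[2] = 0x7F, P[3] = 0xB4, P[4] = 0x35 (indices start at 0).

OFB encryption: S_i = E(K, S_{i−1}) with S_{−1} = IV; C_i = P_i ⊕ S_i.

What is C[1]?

C[1] = 0x7A

C[0]: S = E(K, 0xE6) = 0x78; 0x9C ⊕ 0x78 = 0xE4.
C[1]: S = E(K, 0x78) = 0x0A; 0x70 ⊕ 0x0A = 0x7A.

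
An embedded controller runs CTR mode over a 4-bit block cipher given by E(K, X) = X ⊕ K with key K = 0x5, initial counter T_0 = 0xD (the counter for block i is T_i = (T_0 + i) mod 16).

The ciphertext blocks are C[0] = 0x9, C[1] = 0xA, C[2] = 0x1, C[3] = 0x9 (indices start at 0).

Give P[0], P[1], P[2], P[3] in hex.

P[0] = 0x1, P[1] = 0x1, P[2] = 0xB, P[3] = 0xC

CTR decryption: S_i = E(K, T_i) where T_i is the counter for block i; P_i = C_i ⊕ S_i.
P[0]: T = 0xD, S = E(K, T) = 0x8; 0x9 ⊕ 0x8 = 0x1.
P[1]: T = 0xE, S = E(K, T) = 0xB; 0xA ⊕ 0xB = 0x1.
P[2]: T = 0xF, S = E(K, T) = 0xA; 0x1 ⊕ 0xA = 0xB.
P[3]: T = 0x0, S = E(K, T) = 0x5; 0x9 ⊕ 0x5 = 0xC.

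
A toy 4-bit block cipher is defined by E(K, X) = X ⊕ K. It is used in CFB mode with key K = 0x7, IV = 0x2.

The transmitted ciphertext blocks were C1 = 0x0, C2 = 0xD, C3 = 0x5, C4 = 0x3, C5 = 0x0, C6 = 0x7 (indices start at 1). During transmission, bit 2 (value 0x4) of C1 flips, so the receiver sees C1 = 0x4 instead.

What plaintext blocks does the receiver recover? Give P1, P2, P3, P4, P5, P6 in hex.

P1 = 0x1, P2 = 0xE, P3 = 0xF, P4 = 0x1, P5 = 0x4, P6 = 0x0

CFB decryption: P_i = C_i ⊕ E(K, C_{i−1}), with C_{0} = IV.
Only C1 changed, to 0x4. In CFB, a change in C_i flips the same bit in P_i and garbles P_{i+1}. Decrypting the received ciphertext:
P1: E(K, 0x2) = 0x5; 0x4 ⊕ 0x5 = 0x1.
P2: E(K, 0x4) = 0x3; 0xD ⊕ 0x3 = 0xE.
P3: E(K, 0xD) = 0xA; 0x5 ⊕ 0xA = 0xF.
P4: E(K, 0x5) = 0x2; 0x3 ⊕ 0x2 = 0x1.
P5: E(K, 0x3) = 0x4; 0x0 ⊕ 0x4 = 0x4.
P6: E(K, 0x0) = 0x7; 0x7 ⊕ 0x7 = 0x0.
Blocks that differ from the original plaintext: P1, P2.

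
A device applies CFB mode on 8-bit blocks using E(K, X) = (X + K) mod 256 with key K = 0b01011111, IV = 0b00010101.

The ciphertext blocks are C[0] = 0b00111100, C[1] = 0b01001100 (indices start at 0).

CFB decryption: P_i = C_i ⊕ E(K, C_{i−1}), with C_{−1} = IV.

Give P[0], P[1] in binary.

P[0] = 0b01001000, P[1] = 0b11010111

P[0]: E(K, 0b00010101) = 0b01110100; 0b00111100 ⊕ 0b01110100 = 0b01001000.
P[1]: E(K, 0b00111100) = 0b10011011; 0b01001100 ⊕ 0b10011011 = 0b11010111.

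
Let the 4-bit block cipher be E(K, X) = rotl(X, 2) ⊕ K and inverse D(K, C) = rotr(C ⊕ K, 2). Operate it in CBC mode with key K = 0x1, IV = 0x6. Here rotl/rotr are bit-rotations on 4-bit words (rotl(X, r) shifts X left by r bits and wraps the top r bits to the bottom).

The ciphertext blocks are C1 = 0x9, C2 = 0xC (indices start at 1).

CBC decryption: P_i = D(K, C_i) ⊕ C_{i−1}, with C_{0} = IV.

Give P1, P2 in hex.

P1 = 0x4, P2 = 0xE

P1: D(K, 0x9) = 0x2; 0x2 ⊕ 0x6 = 0x4.
P2: D(K, 0xC) = 0x7; 0x7 ⊕ 0x9 = 0xE.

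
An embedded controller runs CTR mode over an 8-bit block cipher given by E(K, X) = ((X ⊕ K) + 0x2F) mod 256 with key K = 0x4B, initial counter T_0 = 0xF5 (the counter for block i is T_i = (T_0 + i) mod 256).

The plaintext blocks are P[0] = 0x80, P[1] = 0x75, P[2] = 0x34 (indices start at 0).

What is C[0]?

C[0] = 0x6D

CTR encryption: S_i = E(K, T_i) where T_i is the counter for block i; C_i = P_i ⊕ S_i.
C[0]: T = 0xF5, S = E(K, T) = 0xED; 0x80 ⊕ 0xED = 0x6D.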